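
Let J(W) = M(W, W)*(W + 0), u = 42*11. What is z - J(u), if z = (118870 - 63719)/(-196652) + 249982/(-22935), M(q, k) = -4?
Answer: 8284450421311/4510213620 ≈ 1836.8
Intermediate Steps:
u = 462
J(W) = -4*W (J(W) = -4*(W + 0) = -4*W)
z = -50424348449/4510213620 (z = 55151*(-1/196652) + 249982*(-1/22935) = -55151/196652 - 249982/22935 = -50424348449/4510213620 ≈ -11.180)
z - J(u) = -50424348449/4510213620 - (-4)*462 = -50424348449/4510213620 - 1*(-1848) = -50424348449/4510213620 + 1848 = 8284450421311/4510213620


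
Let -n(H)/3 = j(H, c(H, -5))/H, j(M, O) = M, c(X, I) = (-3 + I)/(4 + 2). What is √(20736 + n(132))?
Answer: √20733 ≈ 143.99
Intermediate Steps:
c(X, I) = -½ + I/6 (c(X, I) = (-3 + I)/6 = (-3 + I)*(⅙) = -½ + I/6)
n(H) = -3 (n(H) = -3*H/H = -3*1 = -3)
√(20736 + n(132)) = √(20736 - 3) = √20733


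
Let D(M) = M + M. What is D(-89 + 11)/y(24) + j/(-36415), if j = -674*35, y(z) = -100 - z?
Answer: 430295/225773 ≈ 1.9059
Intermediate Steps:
D(M) = 2*M
j = -23590
D(-89 + 11)/y(24) + j/(-36415) = (2*(-89 + 11))/(-100 - 1*24) - 23590/(-36415) = (2*(-78))/(-100 - 24) - 23590*(-1/36415) = -156/(-124) + 4718/7283 = -156*(-1/124) + 4718/7283 = 39/31 + 4718/7283 = 430295/225773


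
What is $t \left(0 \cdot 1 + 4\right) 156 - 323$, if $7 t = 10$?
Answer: $\frac{3979}{7} \approx 568.43$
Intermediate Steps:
$t = \frac{10}{7}$ ($t = \frac{1}{7} \cdot 10 = \frac{10}{7} \approx 1.4286$)
$t \left(0 \cdot 1 + 4\right) 156 - 323 = \frac{10 \left(0 \cdot 1 + 4\right)}{7} \cdot 156 - 323 = \frac{10 \left(0 + 4\right)}{7} \cdot 156 - 323 = \frac{10}{7} \cdot 4 \cdot 156 - 323 = \frac{40}{7} \cdot 156 - 323 = \frac{6240}{7} - 323 = \frac{3979}{7}$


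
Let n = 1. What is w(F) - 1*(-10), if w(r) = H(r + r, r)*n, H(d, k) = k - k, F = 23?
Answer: 10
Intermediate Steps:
H(d, k) = 0
w(r) = 0 (w(r) = 0*1 = 0)
w(F) - 1*(-10) = 0 - 1*(-10) = 0 + 10 = 10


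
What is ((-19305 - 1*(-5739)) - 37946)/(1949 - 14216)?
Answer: 1096/261 ≈ 4.1992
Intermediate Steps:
((-19305 - 1*(-5739)) - 37946)/(1949 - 14216) = ((-19305 + 5739) - 37946)/(-12267) = (-13566 - 37946)*(-1/12267) = -51512*(-1/12267) = 1096/261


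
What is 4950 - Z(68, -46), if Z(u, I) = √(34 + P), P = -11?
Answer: 4950 - √23 ≈ 4945.2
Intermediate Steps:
Z(u, I) = √23 (Z(u, I) = √(34 - 11) = √23)
4950 - Z(68, -46) = 4950 - √23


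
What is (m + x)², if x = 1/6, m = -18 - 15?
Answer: 38809/36 ≈ 1078.0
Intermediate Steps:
m = -33
x = ⅙ ≈ 0.16667
(m + x)² = (-33 + ⅙)² = (-197/6)² = 38809/36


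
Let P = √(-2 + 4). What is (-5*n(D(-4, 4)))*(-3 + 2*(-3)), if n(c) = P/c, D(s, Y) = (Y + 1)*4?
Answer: 9*√2/4 ≈ 3.1820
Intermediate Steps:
D(s, Y) = 4 + 4*Y (D(s, Y) = (1 + Y)*4 = 4 + 4*Y)
P = √2 ≈ 1.4142
n(c) = √2/c
(-5*n(D(-4, 4)))*(-3 + 2*(-3)) = (-5*√2/(4 + 4*4))*(-3 + 2*(-3)) = (-5*√2/(4 + 16))*(-3 - 6) = -5*√2/20*(-9) = -√2/4*(-9) = 9*√2/4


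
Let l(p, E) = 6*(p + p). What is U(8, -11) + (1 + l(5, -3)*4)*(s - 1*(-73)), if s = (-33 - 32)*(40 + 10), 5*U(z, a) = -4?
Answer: -3828289/5 ≈ -7.6566e+5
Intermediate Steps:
U(z, a) = -⅘ (U(z, a) = (⅕)*(-4) = -⅘)
l(p, E) = 12*p (l(p, E) = 6*(2*p) = 12*p)
s = -3250 (s = -65*50 = -3250)
U(8, -11) + (1 + l(5, -3)*4)*(s - 1*(-73)) = -⅘ + (1 + (12*5)*4)*(-3250 - 1*(-73)) = -⅘ + (1 + 60*4)*(-3250 + 73) = -⅘ + (1 + 240)*(-3177) = -⅘ + 241*(-3177) = -⅘ - 765657 = -3828289/5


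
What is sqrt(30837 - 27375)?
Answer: sqrt(3462) ≈ 58.839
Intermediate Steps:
sqrt(30837 - 27375) = sqrt(3462)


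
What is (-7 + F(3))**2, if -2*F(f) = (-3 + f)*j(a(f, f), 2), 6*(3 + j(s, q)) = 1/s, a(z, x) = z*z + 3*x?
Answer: 49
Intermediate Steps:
a(z, x) = z**2 + 3*x
j(s, q) = -3 + 1/(6*s)
F(f) = -(-3 + f)*(-3 + 1/(6*(f**2 + 3*f)))/2
(-7 + F(3))**2 = (-7 + (1/12)*(3 - 163*3 + 18*3**3)/(3*(3 + 3)))**2 = (-7 + (1/12)*(1/3)*(3 - 489 + 18*27)/6)**2 = (-7 + (1/12)*(1/3)*(1/6)*(3 - 489 + 486))**2 = (-7 + (1/12)*(1/3)*(1/6)*0)**2 = (-7 + 0)**2 = (-7)**2 = 49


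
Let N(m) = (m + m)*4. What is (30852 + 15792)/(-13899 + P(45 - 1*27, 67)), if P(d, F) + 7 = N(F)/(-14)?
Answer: -163254/48805 ≈ -3.3450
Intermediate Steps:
N(m) = 8*m (N(m) = (2*m)*4 = 8*m)
P(d, F) = -7 - 4*F/7 (P(d, F) = -7 + (8*F)/(-14) = -7 + (8*F)*(-1/14) = -7 - 4*F/7)
(30852 + 15792)/(-13899 + P(45 - 1*27, 67)) = (30852 + 15792)/(-13899 + (-7 - 4/7*67)) = 46644/(-13899 + (-7 - 268/7)) = 46644/(-13899 - 317/7) = 46644/(-97610/7) = 46644*(-7/97610) = -163254/48805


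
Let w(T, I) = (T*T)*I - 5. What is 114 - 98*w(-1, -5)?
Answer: 1094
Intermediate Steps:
w(T, I) = -5 + I*T**2 (w(T, I) = T**2*I - 5 = I*T**2 - 5 = -5 + I*T**2)
114 - 98*w(-1, -5) = 114 - 98*(-5 - 5*(-1)**2) = 114 - 98*(-5 - 5*1) = 114 - 98*(-5 - 5) = 114 - 98*(-10) = 114 + 980 = 1094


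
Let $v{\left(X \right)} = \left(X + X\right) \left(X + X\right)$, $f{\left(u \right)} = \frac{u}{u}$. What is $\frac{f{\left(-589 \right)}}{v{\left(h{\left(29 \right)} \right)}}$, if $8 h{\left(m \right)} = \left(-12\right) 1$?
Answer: $\frac{1}{9} \approx 0.11111$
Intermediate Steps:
$h{\left(m \right)} = - \frac{3}{2}$ ($h{\left(m \right)} = \frac{\left(-12\right) 1}{8} = \frac{1}{8} \left(-12\right) = - \frac{3}{2}$)
$f{\left(u \right)} = 1$
$v{\left(X \right)} = 4 X^{2}$ ($v{\left(X \right)} = 2 X 2 X = 4 X^{2}$)
$\frac{f{\left(-589 \right)}}{v{\left(h{\left(29 \right)} \right)}} = 1 \frac{1}{4 \left(- \frac{3}{2}\right)^{2}} = 1 \frac{1}{4 \cdot \frac{9}{4}} = 1 \cdot \frac{1}{9} = \frac{1}{9}$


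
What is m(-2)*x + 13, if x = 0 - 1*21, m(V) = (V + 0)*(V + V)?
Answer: -155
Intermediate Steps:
m(V) = 2*V² (m(V) = V*(2*V) = 2*V²)
x = -21 (x = 0 - 21 = -21)
m(-2)*x + 13 = (2*(-2)²)*(-21) + 13 = (2*4)*(-21) + 13 = 8*(-21) + 13 = -168 + 13 = -155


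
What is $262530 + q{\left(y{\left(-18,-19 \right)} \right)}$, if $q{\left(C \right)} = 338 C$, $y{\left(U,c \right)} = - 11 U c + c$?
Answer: $-1015448$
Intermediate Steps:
$y{\left(U,c \right)} = c - 11 U c$ ($y{\left(U,c \right)} = - 11 U c + c = c - 11 U c$)
$262530 + q{\left(y{\left(-18,-19 \right)} \right)} = 262530 + 338 \left(- 19 \left(1 - -198\right)\right) = 262530 + 338 \left(- 19 \left(1 + 198\right)\right) = 262530 + 338 \left(\left(-19\right) 199\right) = 262530 + 338 \left(-3781\right) = 262530 - 1277978 = -1015448$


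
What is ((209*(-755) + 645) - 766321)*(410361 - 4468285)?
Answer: 3747375134204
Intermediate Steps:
((209*(-755) + 645) - 766321)*(410361 - 4468285) = ((-157795 + 645) - 766321)*(-4057924) = (-157150 - 766321)*(-4057924) = -923471*(-4057924) = 3747375134204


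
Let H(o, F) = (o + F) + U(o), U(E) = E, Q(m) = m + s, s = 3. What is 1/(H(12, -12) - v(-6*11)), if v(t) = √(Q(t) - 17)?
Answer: 3/56 + I*√5/56 ≈ 0.053571 + 0.03993*I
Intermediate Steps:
Q(m) = 3 + m (Q(m) = m + 3 = 3 + m)
v(t) = √(-14 + t) (v(t) = √((3 + t) - 17) = √(-14 + t))
H(o, F) = F + 2*o (H(o, F) = (o + F) + o = (F + o) + o = F + 2*o)
1/(H(12, -12) - v(-6*11)) = 1/((-12 + 2*12) - √(-14 - 6*11)) = 1/((-12 + 24) - √(-14 - 66)) = 1/(12 - √(-80)) = 1/(12 - 4*I*√5)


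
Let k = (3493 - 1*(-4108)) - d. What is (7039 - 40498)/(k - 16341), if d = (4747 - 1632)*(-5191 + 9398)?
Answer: 33459/13113545 ≈ 0.0025515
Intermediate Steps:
d = 13104805 (d = 3115*4207 = 13104805)
k = -13097204 (k = (3493 - 1*(-4108)) - 1*13104805 = (3493 + 4108) - 13104805 = 7601 - 13104805 = -13097204)
(7039 - 40498)/(k - 16341) = (7039 - 40498)/(-13097204 - 16341) = -33459/(-13113545) = -33459*(-1/13113545) = 33459/13113545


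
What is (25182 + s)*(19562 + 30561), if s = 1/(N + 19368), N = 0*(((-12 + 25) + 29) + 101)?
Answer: 24446239022171/19368 ≈ 1.2622e+9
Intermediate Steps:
N = 0 (N = 0*((13 + 29) + 101) = 0*(42 + 101) = 0*143 = 0)
s = 1/19368 (s = 1/(0 + 19368) = 1/19368 ≈ 5.1632e-5)
(25182 + s)*(19562 + 30561) = (25182 + 1/19368)*(19562 + 30561) = (487724977/19368)*50123 = 24446239022171/19368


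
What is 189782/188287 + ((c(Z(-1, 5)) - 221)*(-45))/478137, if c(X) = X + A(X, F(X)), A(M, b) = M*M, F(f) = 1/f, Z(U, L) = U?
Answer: 2806494253/2728090343 ≈ 1.0287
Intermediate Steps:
A(M, b) = M**2
c(X) = X + X**2
189782/188287 + ((c(Z(-1, 5)) - 221)*(-45))/478137 = 189782/188287 + ((-(1 - 1) - 221)*(-45))/478137 = 189782*(1/188287) + ((-1*0 - 221)*(-45))*(1/478137) = 189782/188287 + ((0 - 221)*(-45))*(1/478137) = 189782/188287 - 221*(-45)*(1/478137) = 189782/188287 + 9945*(1/478137) = 189782/188287 + 3315/159379 = 2806494253/2728090343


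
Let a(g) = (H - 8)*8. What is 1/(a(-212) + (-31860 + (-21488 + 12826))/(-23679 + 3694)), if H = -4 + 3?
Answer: -19985/1398398 ≈ -0.014291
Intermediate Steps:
H = -1
a(g) = -72 (a(g) = (-1 - 8)*8 = -9*8 = -72)
1/(a(-212) + (-31860 + (-21488 + 12826))/(-23679 + 3694)) = 1/(-72 + (-31860 + (-21488 + 12826))/(-23679 + 3694)) = 1/(-72 + (-31860 - 8662)/(-19985)) = 1/(-72 - 40522*(-1/19985)) = 1/(-72 + 40522/19985) = 1/(-1398398/19985) = -19985/1398398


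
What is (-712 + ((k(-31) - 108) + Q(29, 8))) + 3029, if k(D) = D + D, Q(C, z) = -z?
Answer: 2139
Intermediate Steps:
k(D) = 2*D
(-712 + ((k(-31) - 108) + Q(29, 8))) + 3029 = (-712 + ((2*(-31) - 108) - 1*8)) + 3029 = (-712 + ((-62 - 108) - 8)) + 3029 = (-712 + (-170 - 8)) + 3029 = (-712 - 178) + 3029 = -890 + 3029 = 2139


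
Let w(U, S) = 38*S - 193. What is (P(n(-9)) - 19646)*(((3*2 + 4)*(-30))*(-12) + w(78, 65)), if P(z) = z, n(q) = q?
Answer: -115512435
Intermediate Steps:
w(U, S) = -193 + 38*S
(P(n(-9)) - 19646)*(((3*2 + 4)*(-30))*(-12) + w(78, 65)) = (-9 - 19646)*(((3*2 + 4)*(-30))*(-12) + (-193 + 38*65)) = -19655*(((6 + 4)*(-30))*(-12) + (-193 + 2470)) = -19655*((10*(-30))*(-12) + 2277) = -19655*(-300*(-12) + 2277) = -19655*(3600 + 2277) = -19655*5877 = -115512435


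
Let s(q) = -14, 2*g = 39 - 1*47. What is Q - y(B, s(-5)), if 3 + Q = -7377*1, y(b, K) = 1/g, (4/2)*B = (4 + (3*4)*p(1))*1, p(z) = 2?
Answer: -29519/4 ≈ -7379.8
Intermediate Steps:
g = -4 (g = (39 - 1*47)/2 = (39 - 47)/2 = (½)*(-8) = -4)
B = 14 (B = ((4 + (3*4)*2)*1)/2 = ((4 + 12*2)*1)/2 = ((4 + 24)*1)/2 = (28*1)/2 = (½)*28 = 14)
y(b, K) = -¼ (y(b, K) = 1/(-4) = -¼)
Q = -7380 (Q = -3 - 7377*1 = -3 - 7377 = -7380)
Q - y(B, s(-5)) = -7380 - 1*(-¼) = -7380 + ¼ = -29519/4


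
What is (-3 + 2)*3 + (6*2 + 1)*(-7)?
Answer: -94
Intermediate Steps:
(-3 + 2)*3 + (6*2 + 1)*(-7) = -1*3 + (12 + 1)*(-7) = -3 + 13*(-7) = -3 - 91 = -94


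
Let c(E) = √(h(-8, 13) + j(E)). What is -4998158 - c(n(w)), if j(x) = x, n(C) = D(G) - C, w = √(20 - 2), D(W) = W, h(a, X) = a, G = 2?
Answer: -4998158 - I*√(6 + 3*√2) ≈ -4.9982e+6 - 3.2004*I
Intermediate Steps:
w = 3*√2 (w = √18 = 3*√2 ≈ 4.2426)
n(C) = 2 - C
c(E) = √(-8 + E)
-4998158 - c(n(w)) = -4998158 - √(-8 + (2 - 3*√2)) = -4998158 - √(-6 - 3*√2)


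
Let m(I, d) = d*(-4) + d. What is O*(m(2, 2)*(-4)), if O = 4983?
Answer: 119592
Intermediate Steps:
m(I, d) = -3*d (m(I, d) = -4*d + d = -3*d)
O*(m(2, 2)*(-4)) = 4983*(-3*2*(-4)) = 4983*(-6*(-4)) = 4983*24 = 119592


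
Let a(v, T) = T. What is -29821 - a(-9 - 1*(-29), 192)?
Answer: -30013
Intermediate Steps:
-29821 - a(-9 - 1*(-29), 192) = -29821 - 1*192 = -29821 - 192 = -30013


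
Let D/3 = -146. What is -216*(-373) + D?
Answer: 80130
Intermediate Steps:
D = -438 (D = 3*(-146) = -438)
-216*(-373) + D = -216*(-373) - 438 = 80568 - 438 = 80130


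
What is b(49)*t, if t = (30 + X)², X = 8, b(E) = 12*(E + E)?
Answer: 1698144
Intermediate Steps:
b(E) = 24*E (b(E) = 12*(2*E) = 24*E)
t = 1444 (t = (30 + 8)² = 38² = 1444)
b(49)*t = (24*49)*1444 = 1176*1444 = 1698144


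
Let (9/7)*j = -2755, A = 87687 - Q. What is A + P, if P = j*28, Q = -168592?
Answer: 1766531/9 ≈ 1.9628e+5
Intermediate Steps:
A = 256279 (A = 87687 - 1*(-168592) = 87687 + 168592 = 256279)
j = -19285/9 (j = (7/9)*(-2755) = -19285/9 ≈ -2142.8)
P = -539980/9 (P = -19285/9*28 = -539980/9 ≈ -59998.)
A + P = 256279 - 539980/9 = 1766531/9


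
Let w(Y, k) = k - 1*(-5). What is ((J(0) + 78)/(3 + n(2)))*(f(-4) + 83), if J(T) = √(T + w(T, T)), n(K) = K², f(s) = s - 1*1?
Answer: 6084/7 + 78*√5/7 ≈ 894.06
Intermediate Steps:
w(Y, k) = 5 + k (w(Y, k) = k + 5 = 5 + k)
f(s) = -1 + s (f(s) = s - 1 = -1 + s)
J(T) = √(5 + 2*T) (J(T) = √(T + (5 + T)) = √(5 + 2*T))
((J(0) + 78)/(3 + n(2)))*(f(-4) + 83) = ((√(5 + 2*0) + 78)/(3 + 2²))*((-1 - 4) + 83) = ((√(5 + 0) + 78)/(3 + 4))*(-5 + 83) = ((√5 + 78)/7)*78 = ((78 + √5)*(⅐))*78 = (78/7 + √5/7)*78 = 6084/7 + 78*√5/7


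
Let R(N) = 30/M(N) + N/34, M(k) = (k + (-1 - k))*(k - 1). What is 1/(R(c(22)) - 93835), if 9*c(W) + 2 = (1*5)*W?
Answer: -187/17547589 ≈ -1.0657e-5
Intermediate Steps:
M(k) = 1 - k (M(k) = -(-1 + k) = 1 - k)
c(W) = -2/9 + 5*W/9 (c(W) = -2/9 + ((1*5)*W)/9 = -2/9 + (5*W)/9 = -2/9 + 5*W/9)
R(N) = 30/(1 - N) + N/34
1/(R(c(22)) - 93835) = 1/((-1020 + (-2/9 + (5/9)*22)*(-1 + (-2/9 + (5/9)*22)))/(34*(-1 + (-2/9 + (5/9)*22))) - 93835) = 1/((-1020 + (-2/9 + 110/9)*(-1 + (-2/9 + 110/9)))/(34*(-1 + (-2/9 + 110/9))) - 93835) = 1/((-1020 + 12*(-1 + 12))/(34*(-1 + 12)) - 93835) = 1/((1/34)*(-1020 + 12*11)/11 - 93835) = 1/((1/34)*(1/11)*(-1020 + 132) - 93835) = 1/((1/34)*(1/11)*(-888) - 93835) = 1/(-444/187 - 93835) = 1/(-17547589/187) = -187/17547589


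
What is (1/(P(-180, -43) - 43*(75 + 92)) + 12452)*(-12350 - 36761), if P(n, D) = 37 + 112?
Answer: -4300280120393/7032 ≈ -6.1153e+8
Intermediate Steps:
P(n, D) = 149
(1/(P(-180, -43) - 43*(75 + 92)) + 12452)*(-12350 - 36761) = (1/(149 - 43*(75 + 92)) + 12452)*(-12350 - 36761) = (1/(149 - 43*167) + 12452)*(-49111) = (1/(149 - 7181) + 12452)*(-49111) = (1/(-7032) + 12452)*(-49111) = (-1/7032 + 12452)*(-49111) = (87562463/7032)*(-49111) = -4300280120393/7032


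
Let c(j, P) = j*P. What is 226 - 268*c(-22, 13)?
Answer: 76874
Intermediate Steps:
c(j, P) = P*j
226 - 268*c(-22, 13) = 226 - 3484*(-22) = 226 - 268*(-286) = 226 + 76648 = 76874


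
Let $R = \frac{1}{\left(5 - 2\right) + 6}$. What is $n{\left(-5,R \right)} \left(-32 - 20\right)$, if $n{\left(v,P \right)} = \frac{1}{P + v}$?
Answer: $\frac{117}{11} \approx 10.636$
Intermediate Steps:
$R = \frac{1}{9}$ ($R = \frac{1}{\left(5 - 2\right) + 6} = \frac{1}{3 + 6} = \frac{1}{9} \approx 0.11111$)
$n{\left(-5,R \right)} \left(-32 - 20\right) = \frac{-32 - 20}{\frac{1}{9} - 5} = \frac{1}{- \frac{44}{9}} \left(-52\right) = \left(- \frac{9}{44}\right) \left(-52\right) = \frac{117}{11}$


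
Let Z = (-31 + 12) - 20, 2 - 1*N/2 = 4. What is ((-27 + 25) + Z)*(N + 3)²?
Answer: -41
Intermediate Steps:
N = -4 (N = 4 - 2*4 = 4 - 8 = -4)
Z = -39 (Z = -19 - 20 = -39)
((-27 + 25) + Z)*(N + 3)² = ((-27 + 25) - 39)*(-4 + 3)² = (-2 - 39)*(-1)² = -41*1 = -41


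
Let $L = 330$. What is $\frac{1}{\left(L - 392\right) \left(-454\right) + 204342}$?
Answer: $\frac{1}{232490} \approx 4.3013 \cdot 10^{-6}$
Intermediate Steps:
$\frac{1}{\left(L - 392\right) \left(-454\right) + 204342} = \frac{1}{\left(330 - 392\right) \left(-454\right) + 204342} = \frac{1}{\left(-62\right) \left(-454\right) + 204342} = \frac{1}{28148 + 204342} = \frac{1}{232490}$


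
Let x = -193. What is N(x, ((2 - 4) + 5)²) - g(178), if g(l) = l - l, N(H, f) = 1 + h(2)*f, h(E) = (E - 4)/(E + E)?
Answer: -7/2 ≈ -3.5000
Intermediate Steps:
h(E) = (-4 + E)/(2*E) (h(E) = (-4 + E)/((2*E)) = (-4 + E)*(1/(2*E)) = (-4 + E)/(2*E))
N(H, f) = 1 - f/2 (N(H, f) = 1 + ((½)*(-4 + 2)/2)*f = 1 + ((½)*(½)*(-2))*f = 1 - f/2)
g(l) = 0
N(x, ((2 - 4) + 5)²) - g(178) = (1 - ((2 - 4) + 5)²/2) - 1*0 = (1 - (-2 + 5)²/2) + 0 = (1 - ½*3²) + 0 = (1 - ½*9) + 0 = (1 - 9/2) + 0 = -7/2 + 0 = -7/2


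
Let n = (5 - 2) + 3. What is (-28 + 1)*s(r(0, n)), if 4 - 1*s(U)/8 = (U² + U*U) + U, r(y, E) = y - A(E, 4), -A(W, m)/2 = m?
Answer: 28512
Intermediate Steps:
A(W, m) = -2*m
n = 6 (n = 3 + 3 = 6)
r(y, E) = 8 + y (r(y, E) = y - (-2)*4 = y - 1*(-8) = y + 8 = 8 + y)
s(U) = 32 - 16*U² - 8*U (s(U) = 32 - 8*((U² + U*U) + U) = 32 - 8*((U² + U²) + U) = 32 - 8*(2*U² + U) = 32 - 8*(U + 2*U²) = 32 + (-16*U² - 8*U) = 32 - 16*U² - 8*U)
(-28 + 1)*s(r(0, n)) = (-28 + 1)*(32 - 16*(8 + 0)² - 8*(8 + 0)) = -27*(32 - 16*8² - 8*8) = -27*(32 - 16*64 - 64) = -27*(32 - 1024 - 64) = -27*(-1056) = 28512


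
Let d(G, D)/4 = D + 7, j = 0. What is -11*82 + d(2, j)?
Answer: -874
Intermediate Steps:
d(G, D) = 28 + 4*D (d(G, D) = 4*(D + 7) = 4*(7 + D) = 28 + 4*D)
-11*82 + d(2, j) = -11*82 + (28 + 4*0) = -902 + (28 + 0) = -902 + 28 = -874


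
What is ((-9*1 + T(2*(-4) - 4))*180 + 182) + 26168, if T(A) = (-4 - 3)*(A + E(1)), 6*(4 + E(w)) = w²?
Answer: 44680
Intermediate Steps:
E(w) = -4 + w²/6
T(A) = 161/6 - 7*A (T(A) = (-4 - 3)*(A + (-4 + (⅙)*1²)) = -7*(A + (-4 + (⅙)*1)) = -7*(A + (-4 + ⅙)) = -7*(A - 23/6) = -7*(-23/6 + A) = 161/6 - 7*A)
((-9*1 + T(2*(-4) - 4))*180 + 182) + 26168 = ((-9*1 + (161/6 - 7*(2*(-4) - 4)))*180 + 182) + 26168 = ((-9 + (161/6 - 7*(-8 - 4)))*180 + 182) + 26168 = ((-9 + (161/6 - 7*(-12)))*180 + 182) + 26168 = ((-9 + (161/6 + 84))*180 + 182) + 26168 = ((-9 + 665/6)*180 + 182) + 26168 = ((611/6)*180 + 182) + 26168 = (18330 + 182) + 26168 = 18512 + 26168 = 44680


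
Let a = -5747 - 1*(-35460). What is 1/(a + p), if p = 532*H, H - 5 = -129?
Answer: -1/36255 ≈ -2.7582e-5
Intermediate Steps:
H = -124 (H = 5 - 129 = -124)
p = -65968 (p = 532*(-124) = -65968)
a = 29713 (a = -5747 + 35460 = 29713)
1/(a + p) = 1/(29713 - 65968) = 1/(-36255) = -1/36255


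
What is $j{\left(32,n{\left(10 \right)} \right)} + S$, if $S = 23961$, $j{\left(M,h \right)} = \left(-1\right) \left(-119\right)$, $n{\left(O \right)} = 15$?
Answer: $24080$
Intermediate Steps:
$j{\left(M,h \right)} = 119$
$j{\left(32,n{\left(10 \right)} \right)} + S = 119 + 23961 = 24080$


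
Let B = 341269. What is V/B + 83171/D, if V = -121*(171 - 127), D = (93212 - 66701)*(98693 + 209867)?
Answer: -43523182983841/2791660331549040 ≈ -0.015590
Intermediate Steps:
D = 8180234160 (D = 26511*308560 = 8180234160)
V = -5324 (V = -121*44 = -5324)
V/B + 83171/D = -5324/341269 + 83171/8180234160 = -43523182983841/2791660331549040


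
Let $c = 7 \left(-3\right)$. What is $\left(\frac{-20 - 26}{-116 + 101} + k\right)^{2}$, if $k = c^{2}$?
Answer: $\frac{44368921}{225} \approx 1.972 \cdot 10^{5}$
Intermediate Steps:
$c = -21$
$k = 441$ ($k = \left(-21\right)^{2} = 441$)
$\left(\frac{-20 - 26}{-116 + 101} + k\right)^{2} = \left(\frac{-20 - 26}{-116 + 101} + 441\right)^{2} = \left(- \frac{46}{-15} + 441\right)^{2} = \left(\left(-46\right) \left(- \frac{1}{15}\right) + 441\right)^{2} = \left(\frac{46}{15} + 441\right)^{2} = \left(\frac{6661}{15}\right)^{2} = \frac{44368921}{225}$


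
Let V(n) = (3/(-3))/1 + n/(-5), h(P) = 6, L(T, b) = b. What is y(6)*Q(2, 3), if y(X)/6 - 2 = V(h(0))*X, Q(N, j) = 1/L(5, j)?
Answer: -112/5 ≈ -22.400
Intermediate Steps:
V(n) = -1 - n/5 (V(n) = (3*(-1/3))*1 + n*(-1/5) = -1*1 - n/5 = -1 - n/5)
Q(N, j) = 1/j
y(X) = 12 - 66*X/5 (y(X) = 12 + 6*((-1 - 1/5*6)*X) = 12 + 6*((-1 - 6/5)*X) = 12 + 6*(-11*X/5) = 12 - 66*X/5)
y(6)*Q(2, 3) = (12 - 66/5*6)/3 = (12 - 396/5)*(1/3) = -336/5*1/3 = -112/5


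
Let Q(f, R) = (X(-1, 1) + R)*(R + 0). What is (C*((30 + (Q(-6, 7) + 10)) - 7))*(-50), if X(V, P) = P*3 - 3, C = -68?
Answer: 278800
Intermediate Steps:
X(V, P) = -3 + 3*P (X(V, P) = 3*P - 3 = -3 + 3*P)
Q(f, R) = R² (Q(f, R) = ((-3 + 3*1) + R)*(R + 0) = ((-3 + 3) + R)*R = (0 + R)*R = R*R = R²)
(C*((30 + (Q(-6, 7) + 10)) - 7))*(-50) = -68*((30 + (7² + 10)) - 7)*(-50) = -68*((30 + (49 + 10)) - 7)*(-50) = -68*((30 + 59) - 7)*(-50) = -68*(89 - 7)*(-50) = -68*82*(-50) = -5576*(-50) = 278800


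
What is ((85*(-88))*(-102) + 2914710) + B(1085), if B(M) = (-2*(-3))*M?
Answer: 3684180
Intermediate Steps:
B(M) = 6*M
((85*(-88))*(-102) + 2914710) + B(1085) = ((85*(-88))*(-102) + 2914710) + 6*1085 = (-7480*(-102) + 2914710) + 6510 = (762960 + 2914710) + 6510 = 3677670 + 6510 = 3684180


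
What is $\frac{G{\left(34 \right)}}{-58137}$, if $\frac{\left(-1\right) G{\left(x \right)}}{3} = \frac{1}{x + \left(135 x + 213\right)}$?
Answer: $\frac{1}{93736223} \approx 1.0668 \cdot 10^{-8}$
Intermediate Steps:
$G{\left(x \right)} = - \frac{3}{213 + 136 x}$ ($G{\left(x \right)} = - \frac{3}{x + \left(135 x + 213\right)} = - \frac{3}{x + \left(213 + 135 x\right)} = - \frac{3}{213 + 136 x}$)
$\frac{G{\left(34 \right)}}{-58137} = \frac{\left(-3\right) \frac{1}{213 + 136 \cdot 34}}{-58137} = - \frac{3}{213 + 4624} \left(- \frac{1}{58137}\right) = - \frac{3}{4837} \left(- \frac{1}{58137}\right) = \left(-3\right) \frac{1}{4837} \left(- \frac{1}{58137}\right) = \left(- \frac{3}{4837}\right) \left(- \frac{1}{58137}\right) = \frac{1}{93736223}$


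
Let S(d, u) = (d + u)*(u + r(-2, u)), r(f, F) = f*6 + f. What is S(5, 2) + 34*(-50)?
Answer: -1784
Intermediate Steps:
r(f, F) = 7*f (r(f, F) = 6*f + f = 7*f)
S(d, u) = (-14 + u)*(d + u) (S(d, u) = (d + u)*(u + 7*(-2)) = (d + u)*(u - 14) = (d + u)*(-14 + u) = (-14 + u)*(d + u))
S(5, 2) + 34*(-50) = (2**2 - 14*5 - 14*2 + 5*2) + 34*(-50) = (4 - 70 - 28 + 10) - 1700 = -84 - 1700 = -1784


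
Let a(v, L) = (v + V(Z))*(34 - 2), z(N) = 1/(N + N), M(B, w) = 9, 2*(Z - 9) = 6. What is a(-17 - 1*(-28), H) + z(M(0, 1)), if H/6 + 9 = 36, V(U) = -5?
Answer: 3457/18 ≈ 192.06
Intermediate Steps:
Z = 12 (Z = 9 + (1/2)*6 = 9 + 3 = 12)
H = 162 (H = -54 + 6*36 = -54 + 216 = 162)
z(N) = 1/(2*N)
a(v, L) = -160 + 32*v (a(v, L) = (v - 5)*(34 - 2) = (-5 + v)*32 = -160 + 32*v)
a(-17 - 1*(-28), H) + z(M(0, 1)) = (-160 + 32*(-17 - 1*(-28))) + (1/2)/9 = (-160 + 32*(-17 + 28)) + (1/2)*(1/9) = (-160 + 32*11) + 1/18 = (-160 + 352) + 1/18 = 192 + 1/18 = 3457/18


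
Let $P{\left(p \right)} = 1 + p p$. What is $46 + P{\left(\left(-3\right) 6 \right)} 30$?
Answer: $9796$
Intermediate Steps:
$P{\left(p \right)} = 1 + p^{2}$
$46 + P{\left(\left(-3\right) 6 \right)} 30 = 46 + \left(1 + \left(\left(-3\right) 6\right)^{2}\right) 30 = 46 + \left(1 + \left(-18\right)^{2}\right) 30 = 46 + \left(1 + 324\right) 30 = 46 + 325 \cdot 30 = 46 + 9750 = 9796$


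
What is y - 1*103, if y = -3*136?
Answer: -511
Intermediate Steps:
y = -408
y - 1*103 = -408 - 1*103 = -408 - 103 = -511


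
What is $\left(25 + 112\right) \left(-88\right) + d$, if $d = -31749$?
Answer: $-43805$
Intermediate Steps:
$\left(25 + 112\right) \left(-88\right) + d = \left(25 + 112\right) \left(-88\right) - 31749 = 137 \left(-88\right) - 31749 = -12056 - 31749 = -43805$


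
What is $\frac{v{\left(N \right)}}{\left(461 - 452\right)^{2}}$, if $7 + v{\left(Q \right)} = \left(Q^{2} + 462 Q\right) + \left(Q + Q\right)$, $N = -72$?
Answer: $- \frac{28231}{81} \approx -348.53$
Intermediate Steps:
$v{\left(Q \right)} = -7 + Q^{2} + 464 Q$ ($v{\left(Q \right)} = -7 + \left(\left(Q^{2} + 462 Q\right) + \left(Q + Q\right)\right) = -7 + \left(\left(Q^{2} + 462 Q\right) + 2 Q\right) = -7 + \left(Q^{2} + 464 Q\right) = -7 + Q^{2} + 464 Q$)
$\frac{v{\left(N \right)}}{\left(461 - 452\right)^{2}} = \frac{-7 + \left(-72\right)^{2} + 464 \left(-72\right)}{\left(461 - 452\right)^{2}} = \frac{-7 + 5184 - 33408}{9^{2}} = - \frac{28231}{81}$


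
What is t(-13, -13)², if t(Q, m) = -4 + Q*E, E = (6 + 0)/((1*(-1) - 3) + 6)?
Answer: 1849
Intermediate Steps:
E = 3 (E = 6/((-1 - 3) + 6) = 6/(-4 + 6) = 6/2 = 6*(½) = 3)
t(Q, m) = -4 + 3*Q (t(Q, m) = -4 + Q*3 = -4 + 3*Q)
t(-13, -13)² = (-4 + 3*(-13))² = (-4 - 39)² = (-43)² = 1849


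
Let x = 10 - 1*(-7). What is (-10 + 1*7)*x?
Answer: -51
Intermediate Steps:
x = 17 (x = 10 + 7 = 17)
(-10 + 1*7)*x = (-10 + 1*7)*17 = (-10 + 7)*17 = -3*17 = -51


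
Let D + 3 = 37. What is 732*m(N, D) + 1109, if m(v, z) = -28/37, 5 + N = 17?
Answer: 20537/37 ≈ 555.05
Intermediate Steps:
D = 34 (D = -3 + 37 = 34)
N = 12 (N = -5 + 17 = 12)
m(v, z) = -28/37 (m(v, z) = -28*1/37 = -28/37)
732*m(N, D) + 1109 = 732*(-28/37) + 1109 = -20496/37 + 1109 = 20537/37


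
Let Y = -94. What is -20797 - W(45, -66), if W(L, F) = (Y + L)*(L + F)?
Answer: -21826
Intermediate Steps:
W(L, F) = (-94 + L)*(F + L) (W(L, F) = (-94 + L)*(L + F) = (-94 + L)*(F + L))
-20797 - W(45, -66) = -20797 - (45**2 - 94*(-66) - 94*45 - 66*45) = -20797 - (2025 + 6204 - 4230 - 2970) = -20797 - 1*1029 = -20797 - 1029 = -21826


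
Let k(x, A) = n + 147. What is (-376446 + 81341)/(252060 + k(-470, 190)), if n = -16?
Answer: -295105/252191 ≈ -1.1702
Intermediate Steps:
k(x, A) = 131 (k(x, A) = -16 + 147 = 131)
(-376446 + 81341)/(252060 + k(-470, 190)) = (-376446 + 81341)/(252060 + 131) = -295105/252191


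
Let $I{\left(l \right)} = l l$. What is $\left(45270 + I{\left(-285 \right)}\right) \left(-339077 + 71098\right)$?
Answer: $-33898003605$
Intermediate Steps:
$I{\left(l \right)} = l^{2}$
$\left(45270 + I{\left(-285 \right)}\right) \left(-339077 + 71098\right) = \left(45270 + \left(-285\right)^{2}\right) \left(-339077 + 71098\right) = \left(45270 + 81225\right) \left(-267979\right) = 126495 \left(-267979\right) = -33898003605$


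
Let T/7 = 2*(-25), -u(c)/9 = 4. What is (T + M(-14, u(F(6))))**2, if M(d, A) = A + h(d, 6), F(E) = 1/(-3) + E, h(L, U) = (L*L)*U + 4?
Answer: 630436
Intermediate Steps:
h(L, U) = 4 + U*L**2 (h(L, U) = L**2*U + 4 = U*L**2 + 4 = 4 + U*L**2)
F(E) = -1/3 + E
u(c) = -36 (u(c) = -9*4 = -36)
M(d, A) = 4 + A + 6*d**2 (M(d, A) = A + (4 + 6*d**2) = 4 + A + 6*d**2)
T = -350 (T = 7*(2*(-25)) = 7*(-50) = -350)
(T + M(-14, u(F(6))))**2 = (-350 + (4 - 36 + 6*(-14)**2))**2 = (-350 + (4 - 36 + 6*196))**2 = (-350 + (4 - 36 + 1176))**2 = (-350 + 1144)**2 = 794**2 = 630436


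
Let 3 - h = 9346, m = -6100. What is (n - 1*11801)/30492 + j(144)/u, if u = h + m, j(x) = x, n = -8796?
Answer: -322470319/470887956 ≈ -0.68481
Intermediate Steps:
h = -9343 (h = 3 - 1*9346 = 3 - 9346 = -9343)
u = -15443 (u = -9343 - 6100 = -15443)
(n - 1*11801)/30492 + j(144)/u = (-8796 - 1*11801)/30492 + 144/(-15443) = (-8796 - 11801)*(1/30492) + 144*(-1/15443) = -20597*1/30492 - 144/15443 = -20597/30492 - 144/15443 = -322470319/470887956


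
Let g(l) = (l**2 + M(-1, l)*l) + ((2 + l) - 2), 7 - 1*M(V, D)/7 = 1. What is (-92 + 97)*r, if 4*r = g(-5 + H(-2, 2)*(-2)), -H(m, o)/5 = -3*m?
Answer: 13475/2 ≈ 6737.5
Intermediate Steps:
M(V, D) = 42 (M(V, D) = 49 - 7*1 = 49 - 7 = 42)
H(m, o) = 15*m (H(m, o) = -(-15)*m = 15*m)
g(l) = l**2 + 43*l (g(l) = (l**2 + 42*l) + ((2 + l) - 2) = (l**2 + 42*l) + l = l**2 + 43*l)
r = 2695/2 (r = ((-5 + (15*(-2))*(-2))*(43 + (-5 + (15*(-2))*(-2))))/4 = ((-5 - 30*(-2))*(43 + (-5 - 30*(-2))))/4 = ((-5 + 60)*(43 + (-5 + 60)))/4 = (55*(43 + 55))/4 = (55*98)/4 = (1/4)*5390 = 2695/2 ≈ 1347.5)
(-92 + 97)*r = (-92 + 97)*(2695/2) = 5*(2695/2) = 13475/2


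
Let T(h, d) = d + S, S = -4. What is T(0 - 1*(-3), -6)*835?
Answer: -8350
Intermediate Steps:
T(h, d) = -4 + d (T(h, d) = d - 4 = -4 + d)
T(0 - 1*(-3), -6)*835 = (-4 - 6)*835 = -10*835 = -8350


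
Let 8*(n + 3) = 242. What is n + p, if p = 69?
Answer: 385/4 ≈ 96.250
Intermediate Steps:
n = 109/4 (n = -3 + (1/8)*242 = -3 + 121/4 = 109/4 ≈ 27.250)
n + p = 109/4 + 69 = 385/4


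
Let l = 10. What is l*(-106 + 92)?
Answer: -140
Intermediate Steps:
l*(-106 + 92) = 10*(-106 + 92) = 10*(-14) = -140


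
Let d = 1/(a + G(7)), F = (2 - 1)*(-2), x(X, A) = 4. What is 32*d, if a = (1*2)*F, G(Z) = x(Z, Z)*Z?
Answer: 4/3 ≈ 1.3333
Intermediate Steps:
G(Z) = 4*Z
F = -2 (F = 1*(-2) = -2)
a = -4 (a = (1*2)*(-2) = 2*(-2) = -4)
d = 1/24 (d = 1/(-4 + 4*7) = 1/(-4 + 28) = 1/24 ≈ 0.041667)
32*d = 32*(1/24) = 4/3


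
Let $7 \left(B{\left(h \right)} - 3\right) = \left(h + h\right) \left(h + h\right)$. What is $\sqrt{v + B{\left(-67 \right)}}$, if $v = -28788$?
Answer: $\frac{i \sqrt{1284773}}{7} \approx 161.93 i$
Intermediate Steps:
$B{\left(h \right)} = 3 + \frac{4 h^{2}}{7}$ ($B{\left(h \right)} = 3 + \frac{\left(h + h\right) \left(h + h\right)}{7} = 3 + \frac{2 h 2 h}{7} = 3 + \frac{4 h^{2}}{7}$)
$\sqrt{v + B{\left(-67 \right)}} = \sqrt{-28788 + \left(3 + \frac{4 \left(-67\right)^{2}}{7}\right)} = \sqrt{-28788 + \left(3 + \frac{4}{7} \cdot 4489\right)} = \sqrt{-28788 + \left(3 + \frac{17956}{7}\right)} = \sqrt{-28788 + \frac{17977}{7}} = \sqrt{- \frac{183539}{7}} = \frac{i \sqrt{1284773}}{7}$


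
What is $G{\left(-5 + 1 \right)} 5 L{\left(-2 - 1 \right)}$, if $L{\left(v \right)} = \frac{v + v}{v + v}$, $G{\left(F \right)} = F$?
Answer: $-20$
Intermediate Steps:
$L{\left(v \right)} = 1$ ($L{\left(v \right)} = \frac{2 v}{2 v} = 2 v \frac{1}{2 v} = 1$)
$G{\left(-5 + 1 \right)} 5 L{\left(-2 - 1 \right)} = \left(-5 + 1\right) 5 \cdot 1 = \left(-4\right) 5 \cdot 1 = \left(-20\right) 1 = -20$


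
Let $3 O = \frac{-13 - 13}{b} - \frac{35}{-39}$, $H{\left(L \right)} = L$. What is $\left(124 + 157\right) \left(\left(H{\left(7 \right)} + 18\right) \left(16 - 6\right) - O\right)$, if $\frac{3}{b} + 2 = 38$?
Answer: $\frac{11628623}{117} \approx 99390.0$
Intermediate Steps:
$b = \frac{1}{12}$ ($b = \frac{3}{-2 + 38} = \frac{3}{36} = 3 \cdot \frac{1}{36} = \frac{1}{12} \approx 0.083333$)
$O = - \frac{12133}{117}$ ($O = \frac{\left(-13 - 13\right) \frac{1}{\frac{1}{12}} - \frac{35}{-39}}{3} = \frac{\left(-26\right) 12 - - \frac{35}{39}}{3} = \frac{-312 + \frac{35}{39}}{3} = \frac{1}{3} \left(- \frac{12133}{39}\right) = - \frac{12133}{117} \approx -103.7$)
$\left(124 + 157\right) \left(\left(H{\left(7 \right)} + 18\right) \left(16 - 6\right) - O\right) = \left(124 + 157\right) \left(\left(7 + 18\right) \left(16 - 6\right) - - \frac{12133}{117}\right) = 281 \left(25 \cdot 10 + \frac{12133}{117}\right) = 281 \left(250 + \frac{12133}{117}\right) = 281 \cdot \frac{41383}{117} = \frac{11628623}{117}$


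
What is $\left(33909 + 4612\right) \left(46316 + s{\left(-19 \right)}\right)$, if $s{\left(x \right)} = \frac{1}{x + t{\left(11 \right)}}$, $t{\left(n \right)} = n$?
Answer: $\frac{14273070567}{8} \approx 1.7841 \cdot 10^{9}$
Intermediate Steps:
$s{\left(x \right)} = \frac{1}{11 + x}$ ($s{\left(x \right)} = \frac{1}{x + 11} = \frac{1}{11 + x}$)
$\left(33909 + 4612\right) \left(46316 + s{\left(-19 \right)}\right) = \left(33909 + 4612\right) \left(46316 + \frac{1}{11 - 19}\right) = 38521 \left(46316 + \frac{1}{-8}\right) = 38521 \left(46316 - \frac{1}{8}\right) = 38521 \cdot \frac{370527}{8} = \frac{14273070567}{8}$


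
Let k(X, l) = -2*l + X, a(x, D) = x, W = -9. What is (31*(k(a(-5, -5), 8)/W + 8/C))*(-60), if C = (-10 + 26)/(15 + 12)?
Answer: -29450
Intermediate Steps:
k(X, l) = X - 2*l
C = 16/27 ≈ 0.59259
(31*(k(a(-5, -5), 8)/W + 8/C))*(-60) = (31*((-5 - 2*8)/(-9) + 8/(16/27)))*(-60) = (31*((-5 - 16)*(-1/9) + 8*(27/16)))*(-60) = (31*(-21*(-1/9) + 27/2))*(-60) = (31*(7/3 + 27/2))*(-60) = (31*(95/6))*(-60) = (2945/6)*(-60) = -29450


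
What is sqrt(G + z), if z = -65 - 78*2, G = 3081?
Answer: 2*sqrt(715) ≈ 53.479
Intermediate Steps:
z = -221 (z = -65 - 156 = -221)
sqrt(G + z) = sqrt(3081 - 221) = sqrt(2860) = 2*sqrt(715)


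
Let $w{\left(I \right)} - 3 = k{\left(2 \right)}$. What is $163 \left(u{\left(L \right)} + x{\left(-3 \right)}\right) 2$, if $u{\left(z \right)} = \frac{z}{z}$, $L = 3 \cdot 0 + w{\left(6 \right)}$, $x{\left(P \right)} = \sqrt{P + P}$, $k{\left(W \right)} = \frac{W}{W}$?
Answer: $326 + 326 i \sqrt{6} \approx 326.0 + 798.53 i$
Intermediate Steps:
$k{\left(W \right)} = 1$
$x{\left(P \right)} = \sqrt{2} \sqrt{P}$ ($x{\left(P \right)} = \sqrt{2 P} = \sqrt{2} \sqrt{P}$)
$w{\left(I \right)} = 4$ ($w{\left(I \right)} = 3 + 1 = 4$)
$L = 4$ ($L = 3 \cdot 0 + 4 = 0 + 4 = 4$)
$u{\left(z \right)} = 1$
$163 \left(u{\left(L \right)} + x{\left(-3 \right)}\right) 2 = 163 \left(1 + \sqrt{2} \sqrt{-3}\right) 2 = 163 \left(1 + \sqrt{2} i \sqrt{3}\right) 2 = 163 \left(1 + i \sqrt{6}\right) 2 = 163 \left(2 + 2 i \sqrt{6}\right) = 326 + 326 i \sqrt{6}$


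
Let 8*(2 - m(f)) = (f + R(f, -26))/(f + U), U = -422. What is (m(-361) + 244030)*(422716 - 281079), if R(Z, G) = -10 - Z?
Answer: 108254323214503/3132 ≈ 3.4564e+10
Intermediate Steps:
m(f) = 2 + 5/(4*(-422 + f)) (m(f) = 2 - (f + (-10 - f))/(8*(f - 422)) = 2 - (-5)/(4*(-422 + f)) = 2 + 5/(4*(-422 + f)))
(m(-361) + 244030)*(422716 - 281079) = ((-3371 + 8*(-361))/(4*(-422 - 361)) + 244030)*(422716 - 281079) = ((¼)*(-3371 - 2888)/(-783) + 244030)*141637 = ((¼)*(-1/783)*(-6259) + 244030)*141637 = (6259/3132 + 244030)*141637 = (764308219/3132)*141637 = 108254323214503/3132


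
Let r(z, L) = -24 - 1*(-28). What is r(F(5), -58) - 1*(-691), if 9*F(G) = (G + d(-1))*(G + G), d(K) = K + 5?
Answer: 695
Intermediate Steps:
d(K) = 5 + K
F(G) = 2*G*(4 + G)/9 (F(G) = ((G + (5 - 1))*(G + G))/9 = ((G + 4)*(2*G))/9 = ((4 + G)*(2*G))/9 = (2*G*(4 + G))/9 = 2*G*(4 + G)/9)
r(z, L) = 4 (r(z, L) = -24 + 28 = 4)
r(F(5), -58) - 1*(-691) = 4 - 1*(-691) = 4 + 691 = 695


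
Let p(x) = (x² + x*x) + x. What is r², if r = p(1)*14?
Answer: 1764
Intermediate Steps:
p(x) = x + 2*x² (p(x) = (x² + x²) + x = 2*x² + x = x + 2*x²)
r = 42 (r = (1*(1 + 2*1))*14 = (1*(1 + 2))*14 = (1*3)*14 = 3*14 = 42)
r² = 42² = 1764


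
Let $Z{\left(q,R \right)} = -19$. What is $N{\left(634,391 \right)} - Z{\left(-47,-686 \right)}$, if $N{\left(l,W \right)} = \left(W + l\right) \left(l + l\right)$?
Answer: $1299719$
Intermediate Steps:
$N{\left(l,W \right)} = 2 l \left(W + l\right)$ ($N{\left(l,W \right)} = \left(W + l\right) 2 l = 2 l \left(W + l\right)$)
$N{\left(634,391 \right)} - Z{\left(-47,-686 \right)} = 2 \cdot 634 \left(391 + 634\right) - -19 = 2 \cdot 634 \cdot 1025 + 19 = 1299700 + 19 = 1299719$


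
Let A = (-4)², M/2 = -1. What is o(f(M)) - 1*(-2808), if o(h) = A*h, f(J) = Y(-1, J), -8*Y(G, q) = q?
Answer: 2812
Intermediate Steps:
M = -2 (M = 2*(-1) = -2)
A = 16
Y(G, q) = -q/8
f(J) = -J/8
o(h) = 16*h
o(f(M)) - 1*(-2808) = 16*(-⅛*(-2)) - 1*(-2808) = 16*(¼) + 2808 = 4 + 2808 = 2812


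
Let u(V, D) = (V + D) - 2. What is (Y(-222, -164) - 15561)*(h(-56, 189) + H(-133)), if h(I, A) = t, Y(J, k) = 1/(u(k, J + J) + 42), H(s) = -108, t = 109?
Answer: -8838649/568 ≈ -15561.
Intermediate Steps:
u(V, D) = -2 + D + V (u(V, D) = (D + V) - 2 = -2 + D + V)
Y(J, k) = 1/(40 + k + 2*J) (Y(J, k) = 1/((-2 + (J + J) + k) + 42) = 1/((-2 + 2*J + k) + 42) = 1/((-2 + k + 2*J) + 42) = 1/(40 + k + 2*J))
h(I, A) = 109
(Y(-222, -164) - 15561)*(h(-56, 189) + H(-133)) = (1/(40 - 164 + 2*(-222)) - 15561)*(109 - 108) = (1/(40 - 164 - 444) - 15561)*1 = (1/(-568) - 15561)*1 = (-1/568 - 15561)*1 = -8838649/568*1 = -8838649/568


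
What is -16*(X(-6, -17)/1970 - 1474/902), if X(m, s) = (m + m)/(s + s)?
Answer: 17948672/686545 ≈ 26.143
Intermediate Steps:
X(m, s) = m/s (X(m, s) = (2*m)/((2*s)) = (2*m)*(1/(2*s)) = m/s)
-16*(X(-6, -17)/1970 - 1474/902) = -16*(-6/(-17)/1970 - 1474/902) = -16*(-6*(-1/17)*(1/1970) - 1474*1/902) = -16*((6/17)*(1/1970) - 67/41) = -16*(3/16745 - 67/41) = -16*(-1121792/686545) = 17948672/686545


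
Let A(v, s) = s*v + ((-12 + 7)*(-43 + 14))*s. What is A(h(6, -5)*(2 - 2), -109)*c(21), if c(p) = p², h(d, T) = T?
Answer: -6970005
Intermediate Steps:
A(v, s) = 145*s + s*v (A(v, s) = s*v + (-5*(-29))*s = s*v + 145*s = 145*s + s*v)
A(h(6, -5)*(2 - 2), -109)*c(21) = -109*(145 - 5*(2 - 2))*21² = -109*(145 - 5*0)*441 = -109*(145 + 0)*441 = -109*145*441 = -15805*441 = -6970005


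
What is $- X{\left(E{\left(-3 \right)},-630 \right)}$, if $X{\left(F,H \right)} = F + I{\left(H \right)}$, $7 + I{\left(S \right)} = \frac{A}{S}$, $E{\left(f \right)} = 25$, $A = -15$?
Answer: $- \frac{757}{42} \approx -18.024$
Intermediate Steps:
$I{\left(S \right)} = -7 - \frac{15}{S}$
$X{\left(F,H \right)} = -7 + F - \frac{15}{H}$ ($X{\left(F,H \right)} = F - \left(7 + \frac{15}{H}\right) = -7 + F - \frac{15}{H}$)
$- X{\left(E{\left(-3 \right)},-630 \right)} = - (-7 + 25 - \frac{15}{-630}) = - (-7 + 25 - - \frac{1}{42}) = - (-7 + 25 + \frac{1}{42}) = \left(-1\right) \frac{757}{42} = - \frac{757}{42}$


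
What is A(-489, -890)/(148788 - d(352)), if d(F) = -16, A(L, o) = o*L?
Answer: 217605/74402 ≈ 2.9247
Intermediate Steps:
A(L, o) = L*o
A(-489, -890)/(148788 - d(352)) = (-489*(-890))/(148788 - 1*(-16)) = 435210/(148788 + 16) = 435210/148804 = 435210*(1/148804) = 217605/74402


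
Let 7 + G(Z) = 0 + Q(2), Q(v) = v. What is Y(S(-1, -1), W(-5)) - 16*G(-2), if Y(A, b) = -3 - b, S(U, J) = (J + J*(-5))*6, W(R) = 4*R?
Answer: 97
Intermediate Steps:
G(Z) = -5 (G(Z) = -7 + (0 + 2) = -7 + 2 = -5)
S(U, J) = -24*J (S(U, J) = (J - 5*J)*6 = -4*J*6 = -24*J)
Y(S(-1, -1), W(-5)) - 16*G(-2) = (-3 - 4*(-5)) - 16*(-5) = (-3 - 1*(-20)) + 80 = (-3 + 20) + 80 = 17 + 80 = 97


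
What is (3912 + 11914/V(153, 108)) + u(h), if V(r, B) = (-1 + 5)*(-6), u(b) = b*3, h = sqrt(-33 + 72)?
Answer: 40987/12 + 3*sqrt(39) ≈ 3434.3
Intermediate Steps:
h = sqrt(39) ≈ 6.2450
u(b) = 3*b
V(r, B) = -24 (V(r, B) = 4*(-6) = -24)
(3912 + 11914/V(153, 108)) + u(h) = (3912 + 11914/(-24)) + 3*sqrt(39) = (3912 + 11914*(-1/24)) + 3*sqrt(39) = (3912 - 5957/12) + 3*sqrt(39) = 40987/12 + 3*sqrt(39)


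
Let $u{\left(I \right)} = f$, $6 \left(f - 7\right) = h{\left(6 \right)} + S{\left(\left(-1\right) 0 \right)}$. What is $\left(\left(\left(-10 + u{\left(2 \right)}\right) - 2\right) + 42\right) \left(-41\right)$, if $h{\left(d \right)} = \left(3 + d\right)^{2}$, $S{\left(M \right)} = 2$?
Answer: $- \frac{12505}{6} \approx -2084.2$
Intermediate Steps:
$f = \frac{125}{6}$ ($f = 7 + \frac{\left(3 + 6\right)^{2} + 2}{6} = 7 + \frac{9^{2} + 2}{6} = 7 + \frac{81 + 2}{6} = 7 + \frac{1}{6} \cdot 83 = 7 + \frac{83}{6} = \frac{125}{6} \approx 20.833$)
$u{\left(I \right)} = \frac{125}{6}$
$\left(\left(\left(-10 + u{\left(2 \right)}\right) - 2\right) + 42\right) \left(-41\right) = \left(\left(\left(-10 + \frac{125}{6}\right) - 2\right) + 42\right) \left(-41\right) = \left(\left(\frac{65}{6} - 2\right) + 42\right) \left(-41\right) = \left(\frac{53}{6} + 42\right) \left(-41\right) = \frac{305}{6} \left(-41\right) = - \frac{12505}{6}$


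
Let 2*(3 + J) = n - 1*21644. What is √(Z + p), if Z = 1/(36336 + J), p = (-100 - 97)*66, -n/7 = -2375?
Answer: 2*I*√14874667003731/67647 ≈ 114.03*I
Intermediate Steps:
n = 16625 (n = -7*(-2375) = 16625)
J = -5025/2 (J = -3 + (16625 - 1*21644)/2 = -3 + (16625 - 21644)/2 = -3 + (½)*(-5019) = -3 - 5019/2 = -5025/2 ≈ -2512.5)
p = -13002 (p = -197*66 = -13002)
Z = 2/67647 (Z = 1/(36336 - 5025/2) = 1/(67647/2) = 2/67647 ≈ 2.9565e-5)
√(Z + p) = √(2/67647 - 13002) = √(-879546292/67647) = 2*I*√14874667003731/67647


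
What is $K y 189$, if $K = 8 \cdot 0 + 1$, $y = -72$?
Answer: $-13608$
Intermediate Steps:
$K = 1$ ($K = 0 + 1 = 1$)
$K y 189 = 1 \left(-72\right) 189 = \left(-72\right) 189 = -13608$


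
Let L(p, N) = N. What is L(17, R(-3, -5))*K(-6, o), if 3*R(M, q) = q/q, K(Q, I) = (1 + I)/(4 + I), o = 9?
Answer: 10/39 ≈ 0.25641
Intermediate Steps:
K(Q, I) = (1 + I)/(4 + I)
R(M, q) = ⅓ (R(M, q) = (q/q)/3 = (⅓)*1 = ⅓)
L(17, R(-3, -5))*K(-6, o) = ((1 + 9)/(4 + 9))/3 = (10/13)/3 = ((1/13)*10)/3 = (⅓)*(10/13) = 10/39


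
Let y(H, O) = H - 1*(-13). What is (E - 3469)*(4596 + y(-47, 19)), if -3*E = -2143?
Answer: -37700368/3 ≈ -1.2567e+7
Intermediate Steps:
E = 2143/3 (E = -⅓*(-2143) = 2143/3 ≈ 714.33)
y(H, O) = 13 + H (y(H, O) = H + 13 = 13 + H)
(E - 3469)*(4596 + y(-47, 19)) = (2143/3 - 3469)*(4596 + (13 - 47)) = -8264*(4596 - 34)/3 = -8264/3*4562 = -37700368/3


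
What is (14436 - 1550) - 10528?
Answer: 2358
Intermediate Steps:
(14436 - 1550) - 10528 = 12886 - 10528 = 2358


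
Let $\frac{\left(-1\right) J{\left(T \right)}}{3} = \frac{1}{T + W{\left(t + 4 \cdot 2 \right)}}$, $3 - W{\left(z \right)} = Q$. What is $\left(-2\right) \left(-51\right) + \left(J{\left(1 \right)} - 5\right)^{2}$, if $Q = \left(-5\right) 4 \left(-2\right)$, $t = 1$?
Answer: $\frac{18169}{144} \approx 126.17$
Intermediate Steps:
$Q = 40$ ($Q = \left(-20\right) \left(-2\right) = 40$)
$W{\left(z \right)} = -37$ ($W{\left(z \right)} = 3 - 40 = -37$)
$J{\left(T \right)} = - \frac{3}{-37 + T}$ ($J{\left(T \right)} = - \frac{3}{T - 37} = - \frac{3}{-37 + T}$)
$\left(-2\right) \left(-51\right) + \left(J{\left(1 \right)} - 5\right)^{2} = \left(-2\right) \left(-51\right) + \left(- \frac{3}{-37 + 1} - 5\right)^{2} = 102 + \left(- \frac{3}{-36} - 5\right)^{2} = 102 + \left(\left(-3\right) \left(- \frac{1}{36}\right) - 5\right)^{2} = 102 + \left(\frac{1}{12} - 5\right)^{2} = 102 + \left(- \frac{59}{12}\right)^{2} = 102 + \frac{3481}{144} = \frac{18169}{144}$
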